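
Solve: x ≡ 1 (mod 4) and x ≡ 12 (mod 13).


M = 4*13 = 52
M1 = M/4 = 13, M2 = M/13 = 4
M1^(-1) mod 4 = 1, M2^(-1) mod 13 = 10
x = 1*13*1 + 12*4*10 = 493
493 mod 52 = 25
Check: 25 mod 4 = 1 ✓, 25 mod 13 = 12 ✓

x ≡ 25 (mod 52)


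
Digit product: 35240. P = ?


3 × 5 × 2 × 4 × 0 = 0


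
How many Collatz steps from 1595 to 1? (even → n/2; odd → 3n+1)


1595 → 4786 → 2393 → 7180 → 3590 → 1795 → 5386 → 2693 → 8080 → 4040 → 2020 → 1010 → 505 → 1516 → 758 → 379 → 1138 → 569 → 1708 → 854 → 427 → 1282 → 641 → 1924 → 962 → 481 → 1444 → 722 → 361 → 1084 → 542 → 271 → 814 → 407 → 1222 → 611 → 1834 → 917 → 2752 → 1376 → 688 → 344 → 172 → 86 → 43 → 130 → 65 → 196 → 98 → 49 → 148 → 74 → 37 → 112 → 56 → 28 → 14 → 7 → 22 → 11 → 34 → 17 → 52 → 26 → 13 → 40 → 20 → 10 → 5 → 16 → 8 → 4 → 2 → 1
Total steps = 73

73 steps


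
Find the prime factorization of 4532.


4532 / 2 = 2266
2266 / 2 = 1133
1133 / 11 = 103
103 / 103 = 1
4532 = 2^2 × 11 × 103


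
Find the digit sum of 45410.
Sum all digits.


4 + 5 + 4 + 1 + 0 = 14


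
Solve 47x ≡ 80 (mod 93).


GCD(47, 93) = 1, unique solution
a^(-1) mod 93 = 2
x = 2 * 80 mod 93 = 67

x ≡ 67 (mod 93)


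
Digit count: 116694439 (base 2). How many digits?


116694439 in base 2 = 110111101001001110110100111
Number of digits = 27

27 digits (base 2)


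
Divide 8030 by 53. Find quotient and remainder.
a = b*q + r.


8030 = 53 * 151 + 27
Check: 8003 + 27 = 8030

q = 151, r = 27


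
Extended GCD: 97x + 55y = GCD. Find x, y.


Tabular extended Euclidean (each row: r = 97*s + 55*t):
r=97, s=1, t=0
r=55, s=0, t=1
q=1: r=42, s=1, t=-1   [97*(1) + 55*(-1) = 42]
q=1: r=13, s=-1, t=2   [97*(-1) + 55*(2) = 13]
q=3: r=3, s=4, t=-7   [97*(4) + 55*(-7) = 3]
q=4: r=1, s=-17, t=30   [97*(-17) + 55*(30) = 1]
q=3: r=0, s=55, t=-97   [97*(55) + 55*(-97) = 0]
GCD = 1; from the row with r=1: x=-17, y=30
Check: 97*(-17) + 55*(30) = -1649 + 1650 = 1

GCD = 1, x = -17, y = 30


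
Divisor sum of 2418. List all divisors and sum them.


Divisors of 2418: 1, 2, 3, 6, 13, 26, 31, 39, 62, 78, 93, 186, 403, 806, 1209, 2418
Sum = 1 + 2 + 3 + 6 + 13 + 26 + 31 + 39 + 62 + 78 + 93 + 186 + 403 + 806 + 1209 + 2418 = 5376

σ(2418) = 5376


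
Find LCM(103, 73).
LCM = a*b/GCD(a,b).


GCD(103, 73) = 1
LCM = 103*73/1 = 7519/1 = 7519

LCM = 7519


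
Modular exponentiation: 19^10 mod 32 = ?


19^1 mod 32 = 19
19^2 mod 32 = 9
19^3 mod 32 = 11
19^4 mod 32 = 17
19^5 mod 32 = 3
19^6 mod 32 = 25
19^7 mod 32 = 27
19^8 mod 32 = 1
19^9 mod 32 = 19
19^10 mod 32 = 9


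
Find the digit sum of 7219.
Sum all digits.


7 + 2 + 1 + 9 = 19


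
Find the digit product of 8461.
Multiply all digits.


8 × 4 × 6 × 1 = 192


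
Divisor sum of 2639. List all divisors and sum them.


Divisors of 2639: 1, 7, 13, 29, 91, 203, 377, 2639
Sum = 1 + 7 + 13 + 29 + 91 + 203 + 377 + 2639 = 3360

σ(2639) = 3360


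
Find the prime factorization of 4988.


4988 / 2 = 2494
2494 / 2 = 1247
1247 / 29 = 43
43 / 43 = 1
4988 = 2^2 × 29 × 43


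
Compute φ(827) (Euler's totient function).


827 = 827
Prime factors: 827
φ(827) = 827 × (1-1/827)
= 827 × 826/827 = 826

φ(827) = 826


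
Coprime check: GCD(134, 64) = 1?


Euclidean algorithm:
134 = 2 * 64 + 6
64 = 10 * 6 + 4
6 = 1 * 4 + 2
4 = 2 * 2 + 0
GCD(134, 64) = 2

No, not coprime (GCD = 2)


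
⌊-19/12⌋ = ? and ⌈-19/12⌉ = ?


-19/12 = -1.5833
floor = -2
ceil = -1

floor = -2, ceil = -1


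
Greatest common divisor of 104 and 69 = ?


104 = 1 * 69 + 35
69 = 1 * 35 + 34
35 = 1 * 34 + 1
34 = 34 * 1 + 0
GCD = 1


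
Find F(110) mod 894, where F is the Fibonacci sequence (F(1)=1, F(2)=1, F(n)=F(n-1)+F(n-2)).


F(k) mod 894 for k=1..110:
1, 1, 2, 3, 5, 8, 13, 21, 34, 55, 89, 144, 233, 377, 610, 93, 703, 796, 605, 507, 218, 725, 49, 774, 823, 703, 632, 441, 179, 620, 799, 525, 430, 61, 491, 552, 149, 701, 850, 657, 613, 376, 95, 471, 566, 143, 709, 852, 667, 625, 398, 129, 527, 656, 289, 51, 340, 391, 731, 228, 65, 293, 358, 651, 115, 766, 881, 753, 740, 599, 445, 150, 595, 745, 446, 297, 743, 146, 889, 141, 136, 277, 413, 690, 209, 5, 214, 219, 433, 652, 191, 843, 140, 89, 229, 318, 547, 865, 518, 489, 113, 602, 715, 423, 244, 667, 17, 684, 701, 491
F(110) mod 894 = 491


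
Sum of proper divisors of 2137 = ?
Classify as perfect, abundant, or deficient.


Proper divisors: 1
Sum = 1 = 1
1 < 2137 → deficient

s(2137) = 1 (deficient)


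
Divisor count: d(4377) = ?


4377 = 3^1 × 1459^1
d(4377) = (1+1) × (1+1) = 4

4 divisors


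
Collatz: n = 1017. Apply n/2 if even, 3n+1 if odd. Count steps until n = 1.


1017 → 3052 → 1526 → 763 → 2290 → 1145 → 3436 → 1718 → 859 → 2578 → 1289 → 3868 → 1934 → 967 → 2902 → 1451 → 4354 → 2177 → 6532 → 3266 → 1633 → 4900 → 2450 → 1225 → 3676 → 1838 → 919 → 2758 → 1379 → 4138 → 2069 → 6208 → 3104 → 1552 → 776 → 388 → 194 → 97 → 292 → 146 → 73 → 220 → 110 → 55 → 166 → 83 → 250 → 125 → 376 → 188 → 94 → 47 → 142 → 71 → 214 → 107 → 322 → 161 → 484 → 242 → 121 → 364 → 182 → 91 → 274 → 137 → 412 → 206 → 103 → 310 → 155 → 466 → 233 → 700 → 350 → 175 → 526 → 263 → 790 → 395 → 1186 → 593 → 1780 → 890 → 445 → 1336 → 668 → 334 → 167 → 502 → 251 → 754 → 377 → 1132 → 566 → 283 → 850 → 425 → 1276 → 638 → 319 → 958 → 479 → 1438 → 719 → 2158 → 1079 → 3238 → 1619 → 4858 → 2429 → 7288 → 3644 → 1822 → 911 → 2734 → 1367 → 4102 → 2051 → 6154 → 3077 → 9232 → 4616 → 2308 → 1154 → 577 → 1732 → 866 → 433 → 1300 → 650 → 325 → 976 → 488 → 244 → 122 → 61 → 184 → 92 → 46 → 23 → 70 → 35 → 106 → 53 → 160 → 80 → 40 → 20 → 10 → 5 → 16 → 8 → 4 → 2 → 1
Total steps = 155

155 steps


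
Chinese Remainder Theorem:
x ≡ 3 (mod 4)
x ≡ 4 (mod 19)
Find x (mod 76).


M = 4*19 = 76
M1 = M/4 = 19, M2 = M/19 = 4
M1^(-1) mod 4 = 3, M2^(-1) mod 19 = 5
x = 3*19*3 + 4*4*5 = 251
251 mod 76 = 23
Check: 23 mod 4 = 3 ✓, 23 mod 19 = 4 ✓

x ≡ 23 (mod 76)


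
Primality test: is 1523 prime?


Check divisors up to sqrt(1523) = 39.0256
No divisors found.
1523 is prime.

Yes, 1523 is prime


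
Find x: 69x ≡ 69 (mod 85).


GCD(69, 85) = 1, unique solution
a^(-1) mod 85 = 69
x = 69 * 69 mod 85 = 1

x ≡ 1 (mod 85)


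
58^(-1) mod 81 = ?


Use the extended Euclidean algorithm on (81, 58); each row r = 81*s + 58*t:
r=81, s=1, t=0
r=58, s=0, t=1
q=1: r=23, s=1, t=-1   [81*(1) + 58*(-1) = 23]
q=2: r=12, s=-2, t=3   [81*(-2) + 58*(3) = 12]
q=1: r=11, s=3, t=-4   [81*(3) + 58*(-4) = 11]
q=1: r=1, s=-5, t=7   [81*(-5) + 58*(7) = 1]
q=11: r=0, s=58, t=-81   [81*(58) + 58*(-81) = 0]
GCD = 1 with t = 7, so 58*(7) ≡ 1 (mod 81)
Inverse = 7 mod 81 = 7
Check: 58 * 7 = 406 ≡ 1 (mod 81)

58^(-1) ≡ 7 (mod 81)


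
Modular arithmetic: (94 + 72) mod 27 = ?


94 + 72 = 166
166 mod 27 = 4


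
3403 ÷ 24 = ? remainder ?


3403 = 24 * 141 + 19
Check: 3384 + 19 = 3403

q = 141, r = 19


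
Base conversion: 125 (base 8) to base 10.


125 (base 8) = 85 (decimal)
85 (decimal) = 85 (base 10)


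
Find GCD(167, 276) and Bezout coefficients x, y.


Tabular extended Euclidean (each row: r = 167*s + 276*t):
r=167, s=1, t=0
r=276, s=0, t=1
q=0: r=167, s=1, t=0   [167*(1) + 276*(0) = 167]
q=1: r=109, s=-1, t=1   [167*(-1) + 276*(1) = 109]
q=1: r=58, s=2, t=-1   [167*(2) + 276*(-1) = 58]
q=1: r=51, s=-3, t=2   [167*(-3) + 276*(2) = 51]
q=1: r=7, s=5, t=-3   [167*(5) + 276*(-3) = 7]
q=7: r=2, s=-38, t=23   [167*(-38) + 276*(23) = 2]
q=3: r=1, s=119, t=-72   [167*(119) + 276*(-72) = 1]
q=2: r=0, s=-276, t=167   [167*(-276) + 276*(167) = 0]
GCD = 1; from the row with r=1: x=119, y=-72
Check: 167*(119) + 276*(-72) = 19873 - 19872 = 1

GCD = 1, x = 119, y = -72


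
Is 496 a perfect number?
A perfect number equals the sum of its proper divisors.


Proper divisors of 496: 1, 2, 4, 8, 16, 31, 62, 124, 248
Sum = 1 + 2 + 4 + 8 + 16 + 31 + 62 + 124 + 248 = 496

Yes, 496 is perfect (496 = 496)


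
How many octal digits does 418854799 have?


418854799 in base 8 = 3075633617
Number of digits = 10

10 digits (base 8)


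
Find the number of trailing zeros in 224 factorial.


floor(224/5) = 44
floor(224/25) = 8
floor(224/125) = 1
Total = 53

53 trailing zeros


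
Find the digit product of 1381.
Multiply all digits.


1 × 3 × 8 × 1 = 24


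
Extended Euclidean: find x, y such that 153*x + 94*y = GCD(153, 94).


Tabular extended Euclidean (each row: r = 153*s + 94*t):
r=153, s=1, t=0
r=94, s=0, t=1
q=1: r=59, s=1, t=-1   [153*(1) + 94*(-1) = 59]
q=1: r=35, s=-1, t=2   [153*(-1) + 94*(2) = 35]
q=1: r=24, s=2, t=-3   [153*(2) + 94*(-3) = 24]
q=1: r=11, s=-3, t=5   [153*(-3) + 94*(5) = 11]
q=2: r=2, s=8, t=-13   [153*(8) + 94*(-13) = 2]
q=5: r=1, s=-43, t=70   [153*(-43) + 94*(70) = 1]
q=2: r=0, s=94, t=-153   [153*(94) + 94*(-153) = 0]
GCD = 1; from the row with r=1: x=-43, y=70
Check: 153*(-43) + 94*(70) = -6579 + 6580 = 1

GCD = 1, x = -43, y = 70


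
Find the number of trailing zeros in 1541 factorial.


floor(1541/5) = 308
floor(1541/25) = 61
floor(1541/125) = 12
floor(1541/625) = 2
Total = 383

383 trailing zeros


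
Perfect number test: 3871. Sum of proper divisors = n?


Proper divisors of 3871: 1, 7, 49, 79, 553
Sum = 1 + 7 + 49 + 79 + 553 = 689

No, 3871 is not perfect (689 ≠ 3871)


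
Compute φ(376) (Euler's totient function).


376 = 2^3 × 47
Prime factors: 2, 47
φ(376) = 376 × (1-1/2) × (1-1/47)
= 376 × 1/2 × 46/47 = 184

φ(376) = 184


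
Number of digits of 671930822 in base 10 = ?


671930822 has 9 digits in base 10
floor(log10(671930822)) + 1 = floor(8.8273) + 1 = 9

9 digits (base 10)


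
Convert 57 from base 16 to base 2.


57 (base 16) = 87 (decimal)
87 (decimal) = 1010111 (base 2)


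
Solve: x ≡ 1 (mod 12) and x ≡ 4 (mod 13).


M = 12*13 = 156
M1 = M/12 = 13, M2 = M/13 = 12
M1^(-1) mod 12 = 1, M2^(-1) mod 13 = 12
x = 1*13*1 + 4*12*12 = 589
589 mod 156 = 121
Check: 121 mod 12 = 1 ✓, 121 mod 13 = 4 ✓

x ≡ 121 (mod 156)


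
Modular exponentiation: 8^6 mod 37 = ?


8^1 mod 37 = 8
8^2 mod 37 = 27
8^3 mod 37 = 31
8^4 mod 37 = 26
8^5 mod 37 = 23
8^6 mod 37 = 36


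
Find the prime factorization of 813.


813 / 3 = 271
271 / 271 = 1
813 = 3 × 271


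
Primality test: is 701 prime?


Check divisors up to sqrt(701) = 26.4764
No divisors found.
701 is prime.

Yes, 701 is prime


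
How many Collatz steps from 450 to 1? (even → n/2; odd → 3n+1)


450 → 225 → 676 → 338 → 169 → 508 → 254 → 127 → 382 → 191 → 574 → 287 → 862 → 431 → 1294 → 647 → 1942 → 971 → 2914 → 1457 → 4372 → 2186 → 1093 → 3280 → 1640 → 820 → 410 → 205 → 616 → 308 → 154 → 77 → 232 → 116 → 58 → 29 → 88 → 44 → 22 → 11 → 34 → 17 → 52 → 26 → 13 → 40 → 20 → 10 → 5 → 16 → 8 → 4 → 2 → 1
Total steps = 53

53 steps


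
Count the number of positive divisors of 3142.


3142 = 2^1 × 1571^1
d(3142) = (1+1) × (1+1) = 4

4 divisors


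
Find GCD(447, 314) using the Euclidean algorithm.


447 = 1 * 314 + 133
314 = 2 * 133 + 48
133 = 2 * 48 + 37
48 = 1 * 37 + 11
37 = 3 * 11 + 4
11 = 2 * 4 + 3
4 = 1 * 3 + 1
3 = 3 * 1 + 0
GCD = 1


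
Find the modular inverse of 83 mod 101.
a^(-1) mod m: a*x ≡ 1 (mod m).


Use the extended Euclidean algorithm on (101, 83); each row r = 101*s + 83*t:
r=101, s=1, t=0
r=83, s=0, t=1
q=1: r=18, s=1, t=-1   [101*(1) + 83*(-1) = 18]
q=4: r=11, s=-4, t=5   [101*(-4) + 83*(5) = 11]
q=1: r=7, s=5, t=-6   [101*(5) + 83*(-6) = 7]
q=1: r=4, s=-9, t=11   [101*(-9) + 83*(11) = 4]
q=1: r=3, s=14, t=-17   [101*(14) + 83*(-17) = 3]
q=1: r=1, s=-23, t=28   [101*(-23) + 83*(28) = 1]
q=3: r=0, s=83, t=-101   [101*(83) + 83*(-101) = 0]
GCD = 1 with t = 28, so 83*(28) ≡ 1 (mod 101)
Inverse = 28 mod 101 = 28
Check: 83 * 28 = 2324 ≡ 1 (mod 101)

83^(-1) ≡ 28 (mod 101)


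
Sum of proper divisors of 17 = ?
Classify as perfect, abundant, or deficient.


Proper divisors: 1
Sum = 1 = 1
1 < 17 → deficient

s(17) = 1 (deficient)


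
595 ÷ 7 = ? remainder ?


595 = 7 * 85 + 0
Check: 595 + 0 = 595

q = 85, r = 0


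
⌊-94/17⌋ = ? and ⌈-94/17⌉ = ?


-94/17 = -5.5294
floor = -6
ceil = -5

floor = -6, ceil = -5


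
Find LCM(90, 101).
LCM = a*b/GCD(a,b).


GCD(90, 101) = 1
LCM = 90*101/1 = 9090/1 = 9090

LCM = 9090


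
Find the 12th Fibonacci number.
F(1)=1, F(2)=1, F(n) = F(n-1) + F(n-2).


Sequence: 1, 1, 2, 3, 5, 8, 13, 21, 34, 55, 89, 144
F(12) = 144


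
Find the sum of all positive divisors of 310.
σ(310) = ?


Divisors of 310: 1, 2, 5, 10, 31, 62, 155, 310
Sum = 1 + 2 + 5 + 10 + 31 + 62 + 155 + 310 = 576

σ(310) = 576


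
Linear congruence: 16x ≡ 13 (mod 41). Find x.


GCD(16, 41) = 1, unique solution
a^(-1) mod 41 = 18
x = 18 * 13 mod 41 = 29

x ≡ 29 (mod 41)


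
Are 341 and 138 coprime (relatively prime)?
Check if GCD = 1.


Euclidean algorithm:
341 = 2 * 138 + 65
138 = 2 * 65 + 8
65 = 8 * 8 + 1
8 = 8 * 1 + 0
GCD(341, 138) = 1

Yes, coprime (GCD = 1)


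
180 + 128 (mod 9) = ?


180 + 128 = 308
308 mod 9 = 2


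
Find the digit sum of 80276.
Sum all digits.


8 + 0 + 2 + 7 + 6 = 23


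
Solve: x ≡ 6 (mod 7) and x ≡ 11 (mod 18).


M = 7*18 = 126
M1 = M/7 = 18, M2 = M/18 = 7
M1^(-1) mod 7 = 2, M2^(-1) mod 18 = 13
x = 6*18*2 + 11*7*13 = 1217
1217 mod 126 = 83
Check: 83 mod 7 = 6 ✓, 83 mod 18 = 11 ✓

x ≡ 83 (mod 126)


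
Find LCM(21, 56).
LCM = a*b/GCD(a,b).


GCD(21, 56) = 7
LCM = 21*56/7 = 1176/7 = 168

LCM = 168


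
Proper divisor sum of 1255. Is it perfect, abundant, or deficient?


Proper divisors: 1, 5, 251
Sum = 1 + 5 + 251 = 257
257 < 1255 → deficient

s(1255) = 257 (deficient)


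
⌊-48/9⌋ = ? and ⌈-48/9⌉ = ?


-48/9 = -5.3333
floor = -6
ceil = -5

floor = -6, ceil = -5


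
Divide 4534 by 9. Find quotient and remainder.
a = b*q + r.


4534 = 9 * 503 + 7
Check: 4527 + 7 = 4534

q = 503, r = 7


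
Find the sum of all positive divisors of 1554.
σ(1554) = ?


Divisors of 1554: 1, 2, 3, 6, 7, 14, 21, 37, 42, 74, 111, 222, 259, 518, 777, 1554
Sum = 1 + 2 + 3 + 6 + 7 + 14 + 21 + 37 + 42 + 74 + 111 + 222 + 259 + 518 + 777 + 1554 = 3648

σ(1554) = 3648


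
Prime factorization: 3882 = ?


3882 / 2 = 1941
1941 / 3 = 647
647 / 647 = 1
3882 = 2 × 3 × 647


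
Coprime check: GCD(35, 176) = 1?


Euclidean algorithm:
176 = 5 * 35 + 1
35 = 35 * 1 + 0
GCD(35, 176) = 1

Yes, coprime (GCD = 1)


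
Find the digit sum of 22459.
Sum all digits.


2 + 2 + 4 + 5 + 9 = 22


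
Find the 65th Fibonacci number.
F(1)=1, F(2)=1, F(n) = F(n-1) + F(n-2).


Sequence: 1, 1, 2, 3, 5, 8, 13, 21, 34, 55, 89, 144, 233, 377, 610, 987, 1597, 2584, 4181, 6765, 10946, 17711, 28657, 46368, 75025, 121393, 196418, 317811, 514229, 832040, 1346269, 2178309, 3524578, 5702887, 9227465, 14930352, 24157817, 39088169, 63245986, 102334155, 165580141, 267914296, 433494437, 701408733, 1134903170, 1836311903, 2971215073, 4807526976, 7778742049, 12586269025, 20365011074, 32951280099, 53316291173, 86267571272, 139583862445, 225851433717, 365435296162, 591286729879, 956722026041, 1548008755920, 2504730781961, 4052739537881, 6557470319842, 10610209857723, 17167680177565
F(65) = 17167680177565


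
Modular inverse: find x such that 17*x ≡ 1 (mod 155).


Use the extended Euclidean algorithm on (155, 17); each row r = 155*s + 17*t:
r=155, s=1, t=0
r=17, s=0, t=1
q=9: r=2, s=1, t=-9   [155*(1) + 17*(-9) = 2]
q=8: r=1, s=-8, t=73   [155*(-8) + 17*(73) = 1]
q=2: r=0, s=17, t=-155   [155*(17) + 17*(-155) = 0]
GCD = 1 with t = 73, so 17*(73) ≡ 1 (mod 155)
Inverse = 73 mod 155 = 73
Check: 17 * 73 = 1241 ≡ 1 (mod 155)

17^(-1) ≡ 73 (mod 155)


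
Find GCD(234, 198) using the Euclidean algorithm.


234 = 1 * 198 + 36
198 = 5 * 36 + 18
36 = 2 * 18 + 0
GCD = 18


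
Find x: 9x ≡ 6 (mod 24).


GCD(9, 24) = 3 divides 6
Divide: 3x ≡ 2 (mod 8)
x ≡ 6 (mod 8)


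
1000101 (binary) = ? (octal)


1000101 (base 2) = 69 (decimal)
69 (decimal) = 105 (base 8)


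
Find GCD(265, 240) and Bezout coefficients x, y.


Tabular extended Euclidean (each row: r = 265*s + 240*t):
r=265, s=1, t=0
r=240, s=0, t=1
q=1: r=25, s=1, t=-1   [265*(1) + 240*(-1) = 25]
q=9: r=15, s=-9, t=10   [265*(-9) + 240*(10) = 15]
q=1: r=10, s=10, t=-11   [265*(10) + 240*(-11) = 10]
q=1: r=5, s=-19, t=21   [265*(-19) + 240*(21) = 5]
q=2: r=0, s=48, t=-53   [265*(48) + 240*(-53) = 0]
GCD = 5; from the row with r=5: x=-19, y=21
Check: 265*(-19) + 240*(21) = -5035 + 5040 = 5

GCD = 5, x = -19, y = 21


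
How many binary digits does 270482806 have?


270482806 in base 2 = 10000000111110011110101110110
Number of digits = 29

29 digits (base 2)


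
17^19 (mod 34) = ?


17^1 mod 34 = 17
17^2 mod 34 = 17
17^3 mod 34 = 17
17^4 mod 34 = 17
17^5 mod 34 = 17
17^6 mod 34 = 17
17^7 mod 34 = 17
17^8 mod 34 = 17
17^9 mod 34 = 17
17^10 mod 34 = 17
17^11 mod 34 = 17
17^12 mod 34 = 17
17^13 mod 34 = 17
17^14 mod 34 = 17
17^15 mod 34 = 17
17^16 mod 34 = 17
17^17 mod 34 = 17
17^18 mod 34 = 17
17^19 mod 34 = 17


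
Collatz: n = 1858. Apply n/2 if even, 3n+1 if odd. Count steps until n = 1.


1858 → 929 → 2788 → 1394 → 697 → 2092 → 1046 → 523 → 1570 → 785 → 2356 → 1178 → 589 → 1768 → 884 → 442 → 221 → 664 → 332 → 166 → 83 → 250 → 125 → 376 → 188 → 94 → 47 → 142 → 71 → 214 → 107 → 322 → 161 → 484 → 242 → 121 → 364 → 182 → 91 → 274 → 137 → 412 → 206 → 103 → 310 → 155 → 466 → 233 → 700 → 350 → 175 → 526 → 263 → 790 → 395 → 1186 → 593 → 1780 → 890 → 445 → 1336 → 668 → 334 → 167 → 502 → 251 → 754 → 377 → 1132 → 566 → 283 → 850 → 425 → 1276 → 638 → 319 → 958 → 479 → 1438 → 719 → 2158 → 1079 → 3238 → 1619 → 4858 → 2429 → 7288 → 3644 → 1822 → 911 → 2734 → 1367 → 4102 → 2051 → 6154 → 3077 → 9232 → 4616 → 2308 → 1154 → 577 → 1732 → 866 → 433 → 1300 → 650 → 325 → 976 → 488 → 244 → 122 → 61 → 184 → 92 → 46 → 23 → 70 → 35 → 106 → 53 → 160 → 80 → 40 → 20 → 10 → 5 → 16 → 8 → 4 → 2 → 1
Total steps = 130

130 steps


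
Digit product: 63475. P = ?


6 × 3 × 4 × 7 × 5 = 2520


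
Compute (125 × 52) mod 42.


125 × 52 = 6500
6500 mod 42 = 32


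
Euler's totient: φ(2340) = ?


2340 = 2^2 × 3^2 × 5 × 13
Prime factors: 2, 3, 5, 13
φ(2340) = 2340 × (1-1/2) × (1-1/3) × (1-1/5) × (1-1/13)
= 2340 × 1/2 × 2/3 × 4/5 × 12/13 = 576

φ(2340) = 576


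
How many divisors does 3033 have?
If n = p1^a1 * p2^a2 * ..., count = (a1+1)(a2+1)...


3033 = 3^2 × 337^1
d(3033) = (2+1) × (1+1) = 6

6 divisors


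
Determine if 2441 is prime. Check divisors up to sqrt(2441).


Check divisors up to sqrt(2441) = 49.4065
No divisors found.
2441 is prime.

Yes, 2441 is prime


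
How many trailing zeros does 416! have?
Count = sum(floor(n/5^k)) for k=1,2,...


floor(416/5) = 83
floor(416/25) = 16
floor(416/125) = 3
Total = 102

102 trailing zeros


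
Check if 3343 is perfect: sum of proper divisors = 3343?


Proper divisors of 3343: 1
Sum = 1 = 1

No, 3343 is not perfect (1 ≠ 3343)


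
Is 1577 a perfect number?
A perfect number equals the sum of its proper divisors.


Proper divisors of 1577: 1, 19, 83
Sum = 1 + 19 + 83 = 103

No, 1577 is not perfect (103 ≠ 1577)


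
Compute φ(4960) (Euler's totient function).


4960 = 2^5 × 5 × 31
Prime factors: 2, 5, 31
φ(4960) = 4960 × (1-1/2) × (1-1/5) × (1-1/31)
= 4960 × 1/2 × 4/5 × 30/31 = 1920

φ(4960) = 1920


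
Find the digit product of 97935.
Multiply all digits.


9 × 7 × 9 × 3 × 5 = 8505


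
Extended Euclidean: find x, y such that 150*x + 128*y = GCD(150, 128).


Tabular extended Euclidean (each row: r = 150*s + 128*t):
r=150, s=1, t=0
r=128, s=0, t=1
q=1: r=22, s=1, t=-1   [150*(1) + 128*(-1) = 22]
q=5: r=18, s=-5, t=6   [150*(-5) + 128*(6) = 18]
q=1: r=4, s=6, t=-7   [150*(6) + 128*(-7) = 4]
q=4: r=2, s=-29, t=34   [150*(-29) + 128*(34) = 2]
q=2: r=0, s=64, t=-75   [150*(64) + 128*(-75) = 0]
GCD = 2; from the row with r=2: x=-29, y=34
Check: 150*(-29) + 128*(34) = -4350 + 4352 = 2

GCD = 2, x = -29, y = 34


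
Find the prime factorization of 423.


423 / 3 = 141
141 / 3 = 47
47 / 47 = 1
423 = 3^2 × 47


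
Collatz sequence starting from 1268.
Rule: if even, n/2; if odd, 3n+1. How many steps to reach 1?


1268 → 634 → 317 → 952 → 476 → 238 → 119 → 358 → 179 → 538 → 269 → 808 → 404 → 202 → 101 → 304 → 152 → 76 → 38 → 19 → 58 → 29 → 88 → 44 → 22 → 11 → 34 → 17 → 52 → 26 → 13 → 40 → 20 → 10 → 5 → 16 → 8 → 4 → 2 → 1
Total steps = 39

39 steps


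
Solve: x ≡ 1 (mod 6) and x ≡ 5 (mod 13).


M = 6*13 = 78
M1 = M/6 = 13, M2 = M/13 = 6
M1^(-1) mod 6 = 1, M2^(-1) mod 13 = 11
x = 1*13*1 + 5*6*11 = 343
343 mod 78 = 31
Check: 31 mod 6 = 1 ✓, 31 mod 13 = 5 ✓

x ≡ 31 (mod 78)


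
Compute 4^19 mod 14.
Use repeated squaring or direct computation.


4^1 mod 14 = 4
4^2 mod 14 = 2
4^3 mod 14 = 8
4^4 mod 14 = 4
4^5 mod 14 = 2
4^6 mod 14 = 8
4^7 mod 14 = 4
4^8 mod 14 = 2
4^9 mod 14 = 8
4^10 mod 14 = 4
4^11 mod 14 = 2
4^12 mod 14 = 8
4^13 mod 14 = 4
4^14 mod 14 = 2
4^15 mod 14 = 8
4^16 mod 14 = 4
4^17 mod 14 = 2
4^18 mod 14 = 8
4^19 mod 14 = 4


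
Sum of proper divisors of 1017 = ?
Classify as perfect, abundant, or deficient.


Proper divisors: 1, 3, 9, 113, 339
Sum = 1 + 3 + 9 + 113 + 339 = 465
465 < 1017 → deficient

s(1017) = 465 (deficient)


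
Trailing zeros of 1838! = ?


floor(1838/5) = 367
floor(1838/25) = 73
floor(1838/125) = 14
floor(1838/625) = 2
Total = 456

456 trailing zeros


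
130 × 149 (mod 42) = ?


130 × 149 = 19370
19370 mod 42 = 8


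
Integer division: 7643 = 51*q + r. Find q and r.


7643 = 51 * 149 + 44
Check: 7599 + 44 = 7643

q = 149, r = 44


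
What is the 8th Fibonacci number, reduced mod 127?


F(k) mod 127 for k=1..8:
1, 1, 2, 3, 5, 8, 13, 21
F(8) mod 127 = 21


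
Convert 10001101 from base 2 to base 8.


10001101 (base 2) = 141 (decimal)
141 (decimal) = 215 (base 8)


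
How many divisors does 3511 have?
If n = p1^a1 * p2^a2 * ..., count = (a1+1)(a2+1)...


3511 = 3511^1
d(3511) = (1+1) = 2

2 divisors


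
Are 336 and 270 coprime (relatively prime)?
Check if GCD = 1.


Euclidean algorithm:
336 = 1 * 270 + 66
270 = 4 * 66 + 6
66 = 11 * 6 + 0
GCD(336, 270) = 6

No, not coprime (GCD = 6)


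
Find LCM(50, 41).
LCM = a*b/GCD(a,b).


GCD(50, 41) = 1
LCM = 50*41/1 = 2050/1 = 2050

LCM = 2050


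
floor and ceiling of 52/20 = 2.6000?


52/20 = 2.6000
floor = 2
ceil = 3

floor = 2, ceil = 3


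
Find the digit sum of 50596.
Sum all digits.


5 + 0 + 5 + 9 + 6 = 25


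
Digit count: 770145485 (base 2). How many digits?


770145485 in base 2 = 101101111001110111110011001101
Number of digits = 30

30 digits (base 2)


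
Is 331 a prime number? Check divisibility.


Check divisors up to sqrt(331) = 18.1934
No divisors found.
331 is prime.

Yes, 331 is prime


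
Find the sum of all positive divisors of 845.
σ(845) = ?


Divisors of 845: 1, 5, 13, 65, 169, 845
Sum = 1 + 5 + 13 + 65 + 169 + 845 = 1098

σ(845) = 1098


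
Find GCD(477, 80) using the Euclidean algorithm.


477 = 5 * 80 + 77
80 = 1 * 77 + 3
77 = 25 * 3 + 2
3 = 1 * 2 + 1
2 = 2 * 1 + 0
GCD = 1


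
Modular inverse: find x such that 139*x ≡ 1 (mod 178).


Use the extended Euclidean algorithm on (178, 139); each row r = 178*s + 139*t:
r=178, s=1, t=0
r=139, s=0, t=1
q=1: r=39, s=1, t=-1   [178*(1) + 139*(-1) = 39]
q=3: r=22, s=-3, t=4   [178*(-3) + 139*(4) = 22]
q=1: r=17, s=4, t=-5   [178*(4) + 139*(-5) = 17]
q=1: r=5, s=-7, t=9   [178*(-7) + 139*(9) = 5]
q=3: r=2, s=25, t=-32   [178*(25) + 139*(-32) = 2]
q=2: r=1, s=-57, t=73   [178*(-57) + 139*(73) = 1]
q=2: r=0, s=139, t=-178   [178*(139) + 139*(-178) = 0]
GCD = 1 with t = 73, so 139*(73) ≡ 1 (mod 178)
Inverse = 73 mod 178 = 73
Check: 139 * 73 = 10147 ≡ 1 (mod 178)

139^(-1) ≡ 73 (mod 178)


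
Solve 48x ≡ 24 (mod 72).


GCD(48, 72) = 24 divides 24
Divide: 2x ≡ 1 (mod 3)
x ≡ 2 (mod 3)


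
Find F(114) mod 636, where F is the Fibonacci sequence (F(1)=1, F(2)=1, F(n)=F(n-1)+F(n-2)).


F(k) mod 636 for k=1..114:
1, 1, 2, 3, 5, 8, 13, 21, 34, 55, 89, 144, 233, 377, 610, 351, 325, 40, 365, 405, 134, 539, 37, 576, 613, 553, 530, 447, 341, 152, 493, 9, 502, 511, 377, 252, 629, 245, 238, 483, 85, 568, 17, 585, 602, 551, 517, 432, 313, 109, 422, 531, 317, 212, 529, 105, 634, 103, 101, 204, 305, 509, 178, 51, 229, 280, 509, 153, 26, 179, 205, 384, 589, 337, 290, 627, 281, 272, 553, 189, 106, 295, 401, 60, 461, 521, 346, 231, 577, 172, 113, 285, 398, 47, 445, 492, 301, 157, 458, 615, 437, 416, 217, 633, 214, 211, 425, 0, 425, 425, 214, 3, 217, 220
F(114) mod 636 = 220


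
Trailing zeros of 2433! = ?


floor(2433/5) = 486
floor(2433/25) = 97
floor(2433/125) = 19
floor(2433/625) = 3
Total = 605

605 trailing zeros


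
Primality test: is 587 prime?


Check divisors up to sqrt(587) = 24.2281
No divisors found.
587 is prime.

Yes, 587 is prime


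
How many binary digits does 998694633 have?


998694633 in base 2 = 111011100001101101111011101001
Number of digits = 30

30 digits (base 2)


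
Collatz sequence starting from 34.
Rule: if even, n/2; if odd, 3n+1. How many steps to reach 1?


34 → 17 → 52 → 26 → 13 → 40 → 20 → 10 → 5 → 16 → 8 → 4 → 2 → 1
Total steps = 13

13 steps


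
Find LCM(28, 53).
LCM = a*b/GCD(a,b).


GCD(28, 53) = 1
LCM = 28*53/1 = 1484/1 = 1484

LCM = 1484


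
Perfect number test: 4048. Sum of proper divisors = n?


Proper divisors of 4048: 1, 2, 4, 8, 11, 16, 22, 23, 44, 46, 88, 92, 176, 184, 253, 368, 506, 1012, 2024
Sum = 1 + 2 + 4 + 8 + 11 + 16 + 22 + 23 + 44 + 46 + 88 + 92 + 176 + 184 + 253 + 368 + 506 + 1012 + 2024 = 4880

No, 4048 is not perfect (4880 ≠ 4048)


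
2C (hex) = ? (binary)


2C (base 16) = 44 (decimal)
44 (decimal) = 101100 (base 2)


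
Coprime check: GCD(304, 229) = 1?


Euclidean algorithm:
304 = 1 * 229 + 75
229 = 3 * 75 + 4
75 = 18 * 4 + 3
4 = 1 * 3 + 1
3 = 3 * 1 + 0
GCD(304, 229) = 1

Yes, coprime (GCD = 1)


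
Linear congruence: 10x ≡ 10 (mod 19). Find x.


GCD(10, 19) = 1, unique solution
a^(-1) mod 19 = 2
x = 2 * 10 mod 19 = 1

x ≡ 1 (mod 19)


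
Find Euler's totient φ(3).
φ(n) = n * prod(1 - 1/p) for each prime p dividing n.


3 = 3
Prime factors: 3
φ(3) = 3 × (1-1/3)
= 3 × 2/3 = 2

φ(3) = 2


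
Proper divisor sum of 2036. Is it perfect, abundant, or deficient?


Proper divisors: 1, 2, 4, 509, 1018
Sum = 1 + 2 + 4 + 509 + 1018 = 1534
1534 < 2036 → deficient

s(2036) = 1534 (deficient)


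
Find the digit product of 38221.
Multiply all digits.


3 × 8 × 2 × 2 × 1 = 96


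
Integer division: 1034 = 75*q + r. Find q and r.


1034 = 75 * 13 + 59
Check: 975 + 59 = 1034

q = 13, r = 59


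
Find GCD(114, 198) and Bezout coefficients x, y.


Tabular extended Euclidean (each row: r = 114*s + 198*t):
r=114, s=1, t=0
r=198, s=0, t=1
q=0: r=114, s=1, t=0   [114*(1) + 198*(0) = 114]
q=1: r=84, s=-1, t=1   [114*(-1) + 198*(1) = 84]
q=1: r=30, s=2, t=-1   [114*(2) + 198*(-1) = 30]
q=2: r=24, s=-5, t=3   [114*(-5) + 198*(3) = 24]
q=1: r=6, s=7, t=-4   [114*(7) + 198*(-4) = 6]
q=4: r=0, s=-33, t=19   [114*(-33) + 198*(19) = 0]
GCD = 6; from the row with r=6: x=7, y=-4
Check: 114*(7) + 198*(-4) = 798 - 792 = 6

GCD = 6, x = 7, y = -4


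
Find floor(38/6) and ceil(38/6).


38/6 = 6.3333
floor = 6
ceil = 7

floor = 6, ceil = 7


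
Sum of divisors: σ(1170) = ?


Divisors of 1170: 1, 2, 3, 5, 6, 9, 10, 13, 15, 18, 26, 30, 39, 45, 65, 78, 90, 117, 130, 195, 234, 390, 585, 1170
Sum = 1 + 2 + 3 + 5 + 6 + 9 + 10 + 13 + 15 + 18 + 26 + 30 + 39 + 45 + 65 + 78 + 90 + 117 + 130 + 195 + 234 + 390 + 585 + 1170 = 3276

σ(1170) = 3276


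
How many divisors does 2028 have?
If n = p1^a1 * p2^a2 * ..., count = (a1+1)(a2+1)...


2028 = 2^2 × 3^1 × 13^2
d(2028) = (2+1) × (1+1) × (2+1) = 18

18 divisors


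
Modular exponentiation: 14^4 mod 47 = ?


14^1 mod 47 = 14
14^2 mod 47 = 8
14^3 mod 47 = 18
14^4 mod 47 = 17


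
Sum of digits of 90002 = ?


9 + 0 + 0 + 0 + 2 = 11


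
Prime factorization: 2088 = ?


2088 / 2 = 1044
1044 / 2 = 522
522 / 2 = 261
261 / 3 = 87
87 / 3 = 29
29 / 29 = 1
2088 = 2^3 × 3^2 × 29


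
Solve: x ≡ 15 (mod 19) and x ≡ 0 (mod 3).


M = 19*3 = 57
M1 = M/19 = 3, M2 = M/3 = 19
M1^(-1) mod 19 = 13, M2^(-1) mod 3 = 1
x = 15*3*13 + 0*19*1 = 585
585 mod 57 = 15
Check: 15 mod 19 = 15 ✓, 15 mod 3 = 0 ✓

x ≡ 15 (mod 57)


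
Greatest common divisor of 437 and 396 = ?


437 = 1 * 396 + 41
396 = 9 * 41 + 27
41 = 1 * 27 + 14
27 = 1 * 14 + 13
14 = 1 * 13 + 1
13 = 13 * 1 + 0
GCD = 1


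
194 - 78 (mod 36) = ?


194 - 78 = 116
116 mod 36 = 8


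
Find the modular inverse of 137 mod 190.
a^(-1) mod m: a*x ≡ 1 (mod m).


Use the extended Euclidean algorithm on (190, 137); each row r = 190*s + 137*t:
r=190, s=1, t=0
r=137, s=0, t=1
q=1: r=53, s=1, t=-1   [190*(1) + 137*(-1) = 53]
q=2: r=31, s=-2, t=3   [190*(-2) + 137*(3) = 31]
q=1: r=22, s=3, t=-4   [190*(3) + 137*(-4) = 22]
q=1: r=9, s=-5, t=7   [190*(-5) + 137*(7) = 9]
q=2: r=4, s=13, t=-18   [190*(13) + 137*(-18) = 4]
q=2: r=1, s=-31, t=43   [190*(-31) + 137*(43) = 1]
q=4: r=0, s=137, t=-190   [190*(137) + 137*(-190) = 0]
GCD = 1 with t = 43, so 137*(43) ≡ 1 (mod 190)
Inverse = 43 mod 190 = 43
Check: 137 * 43 = 5891 ≡ 1 (mod 190)

137^(-1) ≡ 43 (mod 190)


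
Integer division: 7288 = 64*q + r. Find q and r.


7288 = 64 * 113 + 56
Check: 7232 + 56 = 7288

q = 113, r = 56


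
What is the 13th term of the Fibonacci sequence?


Sequence: 1, 1, 2, 3, 5, 8, 13, 21, 34, 55, 89, 144, 233
F(13) = 233


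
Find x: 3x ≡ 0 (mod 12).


GCD(3, 12) = 3 divides 0
Divide: 1x ≡ 0 (mod 4)
x ≡ 0 (mod 4)


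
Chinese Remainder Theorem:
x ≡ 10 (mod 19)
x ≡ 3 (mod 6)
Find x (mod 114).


M = 19*6 = 114
M1 = M/19 = 6, M2 = M/6 = 19
M1^(-1) mod 19 = 16, M2^(-1) mod 6 = 1
x = 10*6*16 + 3*19*1 = 1017
1017 mod 114 = 105
Check: 105 mod 19 = 10 ✓, 105 mod 6 = 3 ✓

x ≡ 105 (mod 114)


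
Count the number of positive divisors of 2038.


2038 = 2^1 × 1019^1
d(2038) = (1+1) × (1+1) = 4

4 divisors


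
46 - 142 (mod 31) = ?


46 - 142 = -96
-96 mod 31 = 28


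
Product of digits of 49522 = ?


4 × 9 × 5 × 2 × 2 = 720


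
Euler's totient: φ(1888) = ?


1888 = 2^5 × 59
Prime factors: 2, 59
φ(1888) = 1888 × (1-1/2) × (1-1/59)
= 1888 × 1/2 × 58/59 = 928

φ(1888) = 928


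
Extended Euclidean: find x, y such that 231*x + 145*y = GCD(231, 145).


Tabular extended Euclidean (each row: r = 231*s + 145*t):
r=231, s=1, t=0
r=145, s=0, t=1
q=1: r=86, s=1, t=-1   [231*(1) + 145*(-1) = 86]
q=1: r=59, s=-1, t=2   [231*(-1) + 145*(2) = 59]
q=1: r=27, s=2, t=-3   [231*(2) + 145*(-3) = 27]
q=2: r=5, s=-5, t=8   [231*(-5) + 145*(8) = 5]
q=5: r=2, s=27, t=-43   [231*(27) + 145*(-43) = 2]
q=2: r=1, s=-59, t=94   [231*(-59) + 145*(94) = 1]
q=2: r=0, s=145, t=-231   [231*(145) + 145*(-231) = 0]
GCD = 1; from the row with r=1: x=-59, y=94
Check: 231*(-59) + 145*(94) = -13629 + 13630 = 1

GCD = 1, x = -59, y = 94


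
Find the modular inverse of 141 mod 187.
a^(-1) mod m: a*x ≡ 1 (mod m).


Use the extended Euclidean algorithm on (187, 141); each row r = 187*s + 141*t:
r=187, s=1, t=0
r=141, s=0, t=1
q=1: r=46, s=1, t=-1   [187*(1) + 141*(-1) = 46]
q=3: r=3, s=-3, t=4   [187*(-3) + 141*(4) = 3]
q=15: r=1, s=46, t=-61   [187*(46) + 141*(-61) = 1]
q=3: r=0, s=-141, t=187   [187*(-141) + 141*(187) = 0]
GCD = 1 with t = -61, so 141*(-61) ≡ 1 (mod 187)
Inverse = -61 mod 187 = 126
Check: 141 * 126 = 17766 ≡ 1 (mod 187)

141^(-1) ≡ 126 (mod 187)


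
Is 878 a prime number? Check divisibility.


878 / 2 = 439 (exact division)
878 is NOT prime.

No, 878 is not prime


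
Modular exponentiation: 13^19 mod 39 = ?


13^1 mod 39 = 13
13^2 mod 39 = 13
13^3 mod 39 = 13
13^4 mod 39 = 13
13^5 mod 39 = 13
13^6 mod 39 = 13
13^7 mod 39 = 13
13^8 mod 39 = 13
13^9 mod 39 = 13
13^10 mod 39 = 13
13^11 mod 39 = 13
13^12 mod 39 = 13
13^13 mod 39 = 13
13^14 mod 39 = 13
13^15 mod 39 = 13
13^16 mod 39 = 13
13^17 mod 39 = 13
13^18 mod 39 = 13
13^19 mod 39 = 13


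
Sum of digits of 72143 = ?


7 + 2 + 1 + 4 + 3 = 17


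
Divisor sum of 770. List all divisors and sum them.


Divisors of 770: 1, 2, 5, 7, 10, 11, 14, 22, 35, 55, 70, 77, 110, 154, 385, 770
Sum = 1 + 2 + 5 + 7 + 10 + 11 + 14 + 22 + 35 + 55 + 70 + 77 + 110 + 154 + 385 + 770 = 1728

σ(770) = 1728


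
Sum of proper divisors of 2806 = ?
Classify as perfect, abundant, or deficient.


Proper divisors: 1, 2, 23, 46, 61, 122, 1403
Sum = 1 + 2 + 23 + 46 + 61 + 122 + 1403 = 1658
1658 < 2806 → deficient

s(2806) = 1658 (deficient)


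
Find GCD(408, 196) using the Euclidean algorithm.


408 = 2 * 196 + 16
196 = 12 * 16 + 4
16 = 4 * 4 + 0
GCD = 4


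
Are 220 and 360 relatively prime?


Euclidean algorithm:
360 = 1 * 220 + 140
220 = 1 * 140 + 80
140 = 1 * 80 + 60
80 = 1 * 60 + 20
60 = 3 * 20 + 0
GCD(220, 360) = 20

No, not coprime (GCD = 20)


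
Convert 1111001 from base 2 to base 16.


1111001 (base 2) = 121 (decimal)
121 (decimal) = 79 (base 16)


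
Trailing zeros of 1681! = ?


floor(1681/5) = 336
floor(1681/25) = 67
floor(1681/125) = 13
floor(1681/625) = 2
Total = 418

418 trailing zeros


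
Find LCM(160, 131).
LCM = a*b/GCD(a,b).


GCD(160, 131) = 1
LCM = 160*131/1 = 20960/1 = 20960

LCM = 20960


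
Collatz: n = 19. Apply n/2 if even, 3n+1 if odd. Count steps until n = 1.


19 → 58 → 29 → 88 → 44 → 22 → 11 → 34 → 17 → 52 → 26 → 13 → 40 → 20 → 10 → 5 → 16 → 8 → 4 → 2 → 1
Total steps = 20

20 steps


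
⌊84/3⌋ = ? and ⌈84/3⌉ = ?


84/3 = 28.0000
floor = 28
ceil = 28

floor = 28, ceil = 28


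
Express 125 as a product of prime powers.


125 / 5 = 25
25 / 5 = 5
5 / 5 = 1
125 = 5^3


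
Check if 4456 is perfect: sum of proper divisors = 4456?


Proper divisors of 4456: 1, 2, 4, 8, 557, 1114, 2228
Sum = 1 + 2 + 4 + 8 + 557 + 1114 + 2228 = 3914

No, 4456 is not perfect (3914 ≠ 4456)


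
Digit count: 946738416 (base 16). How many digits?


946738416 in base 16 = 386E14F0
Number of digits = 8

8 digits (base 16)


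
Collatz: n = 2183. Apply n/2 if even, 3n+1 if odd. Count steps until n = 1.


2183 → 6550 → 3275 → 9826 → 4913 → 14740 → 7370 → 3685 → 11056 → 5528 → 2764 → 1382 → 691 → 2074 → 1037 → 3112 → 1556 → 778 → 389 → 1168 → 584 → 292 → 146 → 73 → 220 → 110 → 55 → 166 → 83 → 250 → 125 → 376 → 188 → 94 → 47 → 142 → 71 → 214 → 107 → 322 → 161 → 484 → 242 → 121 → 364 → 182 → 91 → 274 → 137 → 412 → 206 → 103 → 310 → 155 → 466 → 233 → 700 → 350 → 175 → 526 → 263 → 790 → 395 → 1186 → 593 → 1780 → 890 → 445 → 1336 → 668 → 334 → 167 → 502 → 251 → 754 → 377 → 1132 → 566 → 283 → 850 → 425 → 1276 → 638 → 319 → 958 → 479 → 1438 → 719 → 2158 → 1079 → 3238 → 1619 → 4858 → 2429 → 7288 → 3644 → 1822 → 911 → 2734 → 1367 → 4102 → 2051 → 6154 → 3077 → 9232 → 4616 → 2308 → 1154 → 577 → 1732 → 866 → 433 → 1300 → 650 → 325 → 976 → 488 → 244 → 122 → 61 → 184 → 92 → 46 → 23 → 70 → 35 → 106 → 53 → 160 → 80 → 40 → 20 → 10 → 5 → 16 → 8 → 4 → 2 → 1
Total steps = 138

138 steps


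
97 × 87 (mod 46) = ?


97 × 87 = 8439
8439 mod 46 = 21


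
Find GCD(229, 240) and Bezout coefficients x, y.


Tabular extended Euclidean (each row: r = 229*s + 240*t):
r=229, s=1, t=0
r=240, s=0, t=1
q=0: r=229, s=1, t=0   [229*(1) + 240*(0) = 229]
q=1: r=11, s=-1, t=1   [229*(-1) + 240*(1) = 11]
q=20: r=9, s=21, t=-20   [229*(21) + 240*(-20) = 9]
q=1: r=2, s=-22, t=21   [229*(-22) + 240*(21) = 2]
q=4: r=1, s=109, t=-104   [229*(109) + 240*(-104) = 1]
q=2: r=0, s=-240, t=229   [229*(-240) + 240*(229) = 0]
GCD = 1; from the row with r=1: x=109, y=-104
Check: 229*(109) + 240*(-104) = 24961 - 24960 = 1

GCD = 1, x = 109, y = -104


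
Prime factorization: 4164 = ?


4164 / 2 = 2082
2082 / 2 = 1041
1041 / 3 = 347
347 / 347 = 1
4164 = 2^2 × 3 × 347


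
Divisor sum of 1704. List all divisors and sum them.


Divisors of 1704: 1, 2, 3, 4, 6, 8, 12, 24, 71, 142, 213, 284, 426, 568, 852, 1704
Sum = 1 + 2 + 3 + 4 + 6 + 8 + 12 + 24 + 71 + 142 + 213 + 284 + 426 + 568 + 852 + 1704 = 4320

σ(1704) = 4320


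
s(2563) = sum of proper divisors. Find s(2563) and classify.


Proper divisors: 1, 11, 233
Sum = 1 + 11 + 233 = 245
245 < 2563 → deficient

s(2563) = 245 (deficient)


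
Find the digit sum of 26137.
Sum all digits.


2 + 6 + 1 + 3 + 7 = 19


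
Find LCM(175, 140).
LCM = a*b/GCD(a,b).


GCD(175, 140) = 35
LCM = 175*140/35 = 24500/35 = 700

LCM = 700


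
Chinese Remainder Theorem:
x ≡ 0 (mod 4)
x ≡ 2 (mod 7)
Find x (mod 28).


M = 4*7 = 28
M1 = M/4 = 7, M2 = M/7 = 4
M1^(-1) mod 4 = 3, M2^(-1) mod 7 = 2
x = 0*7*3 + 2*4*2 = 16
16 mod 28 = 16
Check: 16 mod 4 = 0 ✓, 16 mod 7 = 2 ✓

x ≡ 16 (mod 28)


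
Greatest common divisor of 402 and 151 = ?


402 = 2 * 151 + 100
151 = 1 * 100 + 51
100 = 1 * 51 + 49
51 = 1 * 49 + 2
49 = 24 * 2 + 1
2 = 2 * 1 + 0
GCD = 1


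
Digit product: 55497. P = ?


5 × 5 × 4 × 9 × 7 = 6300


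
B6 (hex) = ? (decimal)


B6 (base 16) = 182 (decimal)
182 (decimal) = 182 (base 10)


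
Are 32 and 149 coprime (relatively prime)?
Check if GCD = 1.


Euclidean algorithm:
149 = 4 * 32 + 21
32 = 1 * 21 + 11
21 = 1 * 11 + 10
11 = 1 * 10 + 1
10 = 10 * 1 + 0
GCD(32, 149) = 1

Yes, coprime (GCD = 1)


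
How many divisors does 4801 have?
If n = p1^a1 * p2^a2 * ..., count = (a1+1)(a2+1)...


4801 = 4801^1
d(4801) = (1+1) = 2

2 divisors


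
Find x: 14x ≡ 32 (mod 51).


GCD(14, 51) = 1, unique solution
a^(-1) mod 51 = 11
x = 11 * 32 mod 51 = 46

x ≡ 46 (mod 51)


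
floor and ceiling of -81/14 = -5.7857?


-81/14 = -5.7857
floor = -6
ceil = -5

floor = -6, ceil = -5


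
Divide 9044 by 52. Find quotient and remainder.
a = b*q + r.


9044 = 52 * 173 + 48
Check: 8996 + 48 = 9044

q = 173, r = 48


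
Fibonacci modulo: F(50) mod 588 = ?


F(k) mod 588 for k=1..50:
1, 1, 2, 3, 5, 8, 13, 21, 34, 55, 89, 144, 233, 377, 22, 399, 421, 232, 65, 297, 362, 71, 433, 504, 349, 265, 26, 291, 317, 20, 337, 357, 106, 463, 569, 444, 425, 281, 118, 399, 517, 328, 257, 585, 254, 251, 505, 168, 85, 253
F(50) mod 588 = 253


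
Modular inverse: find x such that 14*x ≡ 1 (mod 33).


Use the extended Euclidean algorithm on (33, 14); each row r = 33*s + 14*t:
r=33, s=1, t=0
r=14, s=0, t=1
q=2: r=5, s=1, t=-2   [33*(1) + 14*(-2) = 5]
q=2: r=4, s=-2, t=5   [33*(-2) + 14*(5) = 4]
q=1: r=1, s=3, t=-7   [33*(3) + 14*(-7) = 1]
q=4: r=0, s=-14, t=33   [33*(-14) + 14*(33) = 0]
GCD = 1 with t = -7, so 14*(-7) ≡ 1 (mod 33)
Inverse = -7 mod 33 = 26
Check: 14 * 26 = 364 ≡ 1 (mod 33)

14^(-1) ≡ 26 (mod 33)
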